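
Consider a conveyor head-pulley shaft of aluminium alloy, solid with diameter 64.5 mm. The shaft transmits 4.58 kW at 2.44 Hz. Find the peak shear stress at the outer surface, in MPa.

ω = 2π·2.44 = 15.33 rad/s, so T = P/ω = 4.58×10³ / 15.33 = 298.7 N·m.
J = πd⁴/32 = π(0.0645)⁴/32 = 1.699×10^-6 m⁴.
τ_max = T·r/J = 298.7 × 0.0323 / 1.699×10^-6 = 5.670×10^6 Pa.

5.67 MPa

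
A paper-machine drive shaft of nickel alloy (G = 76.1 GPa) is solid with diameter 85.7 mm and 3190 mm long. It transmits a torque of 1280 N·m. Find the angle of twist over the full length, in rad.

0.0101 rad

J = πd⁴/32 = π(0.0857)⁴/32 = 5.296×10^-6 m⁴.
θ = T·L/(G·J) = 1280 × 3.19 / (76.1×10⁹ × 5.296×10^-6) = 0.01013 rad.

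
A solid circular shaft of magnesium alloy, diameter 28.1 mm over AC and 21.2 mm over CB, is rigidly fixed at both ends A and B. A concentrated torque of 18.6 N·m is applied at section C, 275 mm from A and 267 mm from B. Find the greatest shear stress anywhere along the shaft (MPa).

Compatibility: T_A·a/J_AC = T_B·b/J_CB with T_A + T_B = T₀.
J_AC = 6.12×10^-8 m⁴, J_CB = 1.98×10^-8 m⁴, so T_A = T₀·(J_AC/a)/((J_AC/a)+(J_CB/b)) = 13.95 N·m, T_B = 4.654 N·m.
τ in each portion: τ_AC = 3.20×10^6 Pa, τ_CB = 2.49×10^6 Pa; maximum is in AC.
τ_max = T_AC·r/J = 13.95·0.0140/6.12×10^-8 = 3.201×10^6 Pa.

3.20 MPa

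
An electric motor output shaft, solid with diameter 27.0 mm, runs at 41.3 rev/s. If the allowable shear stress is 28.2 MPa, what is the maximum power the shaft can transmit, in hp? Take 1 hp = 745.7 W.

J = πd⁴/32 = π(0.0270)⁴/32 = 5.217×10^-8 m⁴.
T_max = τ_allow·J/r = 2.82×10^7 × 5.217×10^-8 / 0.0135 = 109.0 N·m.
ω = 2π·41.3 = 259.5 rad/s, so P_max = T_max·ω = 2.828×10^4 W.

37.9 hp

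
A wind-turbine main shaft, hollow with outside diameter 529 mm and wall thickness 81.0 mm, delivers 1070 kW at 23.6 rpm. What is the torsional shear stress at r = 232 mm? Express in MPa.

17.0 MPa

ω = 2π·23.6/60 = 2.471 rad/s, so T = P/ω = 1070×10³ / 2.471 = 433000 N·m.
J = π(d_o⁴ − d_i⁴)/32 = π(0.529⁴ − 0.367⁴)/32 = 5.907×10^-3 m⁴.
Shear stress varies linearly with radius: τ = T·r/J = 433000 × 0.232 / 5.907×10^-3 = 1.700×10^7 Pa.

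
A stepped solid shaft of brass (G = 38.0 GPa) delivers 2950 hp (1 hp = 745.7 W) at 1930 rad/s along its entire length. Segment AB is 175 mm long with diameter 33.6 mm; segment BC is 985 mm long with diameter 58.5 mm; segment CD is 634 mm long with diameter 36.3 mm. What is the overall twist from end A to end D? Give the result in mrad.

ω = 1930 rad/s, so T = P/ω = 2950×745.7 / 1930 = 1140 N·m.
J_AB = π(0.0336)⁴/32 = 1.25×10^-7 m⁴; J_BC = π(0.0585)⁴/32 = 1.15×10^-6 m⁴; J_CD = π(0.0363)⁴/32 = 1.70×10^-7 m⁴.
θ = (T/G)·Σ L_i/J_i = (1140/38.0×10⁹)·(0.175/1.25×10^-7 + 0.985/1.15×10^-6 + 0.634/1.70×10^-7) = 0.1792 rad.

179 mrad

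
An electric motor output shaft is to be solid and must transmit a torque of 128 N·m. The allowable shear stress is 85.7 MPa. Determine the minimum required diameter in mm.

For a solid shaft τ_max = 16T/(πd³), so d = (16T/(π τ_allow))^(1/3) = (16·128.0/(π·8.57×10^7))^(1/3) = 0.01967 m.

19.7 mm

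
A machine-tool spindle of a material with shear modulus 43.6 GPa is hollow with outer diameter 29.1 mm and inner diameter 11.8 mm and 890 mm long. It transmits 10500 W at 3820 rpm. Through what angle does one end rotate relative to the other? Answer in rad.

0.00782 rad

ω = 2π·3820/60 = 400.0 rad/s, so T = P/ω = 10500 / 400.0 = 26.25 N·m.
J = π(d_o⁴ − d_i⁴)/32 = π(0.0291⁴ − 0.0118⁴)/32 = 6.850×10^-8 m⁴.
θ = T·L/(G·J) = 26.25 × 0.890 / (43.6×10⁹ × 6.850×10^-8) = 7.822×10^-3 rad.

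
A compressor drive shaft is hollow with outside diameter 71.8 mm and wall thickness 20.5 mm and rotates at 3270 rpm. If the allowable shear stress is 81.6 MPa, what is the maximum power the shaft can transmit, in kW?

J = π(d_o⁴ − d_i⁴)/32 = π(0.0718⁴ − 0.0308⁴)/32 = 2.521×10^-6 m⁴.
T_max = τ_allow·J/r = 8.16×10^7 × 2.521×10^-6 / 0.0359 = 5730 N·m.
ω = 2π·3270/60 = 342.4 rad/s, so P_max = T_max·ω = 1.962×10^6 W.

1960 kW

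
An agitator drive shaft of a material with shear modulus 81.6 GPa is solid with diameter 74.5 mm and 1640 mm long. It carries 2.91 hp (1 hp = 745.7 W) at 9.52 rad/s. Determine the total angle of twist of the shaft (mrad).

ω = 9.52 rad/s, so T = P/ω = 2.91×745.7 / 9.520 = 227.9 N·m.
J = πd⁴/32 = π(0.0745)⁴/32 = 3.024×10^-6 m⁴.
θ = T·L/(G·J) = 227.9 × 1.64 / (81.6×10⁹ × 3.024×10^-6) = 1.515×10^-3 rad.

1.51 mrad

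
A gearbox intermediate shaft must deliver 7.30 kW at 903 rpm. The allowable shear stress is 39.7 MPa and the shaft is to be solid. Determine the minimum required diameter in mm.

21.5 mm

ω = 2π·903/60 = 94.56 rad/s, so T = P/ω = 7.30×10³ / 94.56 = 77.20 N·m.
For a solid shaft τ_max = 16T/(πd³), so d = (16T/(π τ_allow))^(1/3) = (16·77.20/(π·3.97×10^7))^(1/3) = 0.02147 m.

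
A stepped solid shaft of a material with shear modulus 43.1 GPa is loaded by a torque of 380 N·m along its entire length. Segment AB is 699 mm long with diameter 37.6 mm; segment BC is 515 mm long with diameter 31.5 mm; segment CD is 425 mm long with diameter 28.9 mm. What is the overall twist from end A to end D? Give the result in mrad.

J_AB = π(0.0376)⁴/32 = 1.96×10^-7 m⁴; J_BC = π(0.0315)⁴/32 = 9.67×10^-8 m⁴; J_CD = π(0.0289)⁴/32 = 6.85×10^-8 m⁴.
θ = (T/G)·Σ L_i/J_i = (380.0/43.1×10⁹)·(0.699/1.96×10^-7 + 0.515/9.67×10^-8 + 0.425/6.85×10^-8) = 0.1331 rad.

133 mrad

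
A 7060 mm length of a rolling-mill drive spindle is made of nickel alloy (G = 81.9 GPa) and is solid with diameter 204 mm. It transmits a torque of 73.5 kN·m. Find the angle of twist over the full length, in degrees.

2.14°

J = πd⁴/32 = π(0.204)⁴/32 = 1.700×10^-4 m⁴.
θ = T·L/(G·J) = 73500 × 7.06 / (81.9×10⁹ × 1.700×10^-4) = 0.03726 rad.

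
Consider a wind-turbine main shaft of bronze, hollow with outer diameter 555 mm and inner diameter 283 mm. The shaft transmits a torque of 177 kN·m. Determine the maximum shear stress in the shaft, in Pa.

J = π(d_o⁴ − d_i⁴)/32 = π(0.555⁴ − 0.283⁴)/32 = 8.685×10^-3 m⁴.
τ_max = T·r/J = 177000 × 0.278 / 8.685×10^-3 = 5.655×10^6 Pa.

5.66e6 Pa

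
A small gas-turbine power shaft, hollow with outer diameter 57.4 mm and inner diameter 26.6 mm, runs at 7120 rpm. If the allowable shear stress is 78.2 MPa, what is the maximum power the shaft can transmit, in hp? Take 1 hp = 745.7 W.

2770 hp

J = π(d_o⁴ − d_i⁴)/32 = π(0.0574⁴ − 0.0266⁴)/32 = 1.017×10^-6 m⁴.
T_max = τ_allow·J/r = 7.82×10^7 × 1.017×10^-6 / 0.0287 = 2770 N·m.
ω = 2π·7120/60 = 745.6 rad/s, so P_max = T_max·ω = 2.065×10^6 W.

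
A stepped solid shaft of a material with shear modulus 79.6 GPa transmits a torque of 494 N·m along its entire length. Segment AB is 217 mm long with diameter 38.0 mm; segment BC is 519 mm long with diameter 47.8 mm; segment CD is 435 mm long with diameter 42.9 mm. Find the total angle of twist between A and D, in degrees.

1.20°

J_AB = π(0.0380)⁴/32 = 2.05×10^-7 m⁴; J_BC = π(0.0478)⁴/32 = 5.13×10^-7 m⁴; J_CD = π(0.0429)⁴/32 = 3.33×10^-7 m⁴.
θ = (T/G)·Σ L_i/J_i = (494.0/79.6×10⁹)·(0.217/2.05×10^-7 + 0.519/5.13×10^-7 + 0.435/3.33×10^-7) = 0.02098 rad.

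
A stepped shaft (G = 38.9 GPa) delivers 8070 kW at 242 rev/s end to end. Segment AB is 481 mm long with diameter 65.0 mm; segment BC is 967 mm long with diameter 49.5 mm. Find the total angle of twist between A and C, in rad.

ω = 2π·242 = 1521 rad/s, so T = P/ω = 8070×10³ / 1521 = 5307 N·m.
J_AB = π(0.0650)⁴/32 = 1.75×10^-6 m⁴; J_BC = π(0.0495)⁴/32 = 5.89×10^-7 m⁴.
θ = (T/G)·Σ L_i/J_i = (5307/38.9×10⁹)·(0.481/1.75×10^-6 + 0.967/5.89×10^-7) = 0.2613 rad.

0.261 rad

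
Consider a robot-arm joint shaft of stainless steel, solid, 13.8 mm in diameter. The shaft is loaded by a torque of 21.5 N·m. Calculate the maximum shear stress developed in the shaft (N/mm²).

41.7 N/mm²

J = πd⁴/32 = π(0.0138)⁴/32 = 3.561×10^-9 m⁴.
τ_max = T·r/J = 21.50 × 0.00690 / 3.561×10^-9 = 4.166×10^7 Pa.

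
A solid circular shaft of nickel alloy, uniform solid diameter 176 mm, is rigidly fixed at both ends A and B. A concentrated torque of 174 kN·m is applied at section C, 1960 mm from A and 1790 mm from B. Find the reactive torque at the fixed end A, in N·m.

With uniform GJ and both ends fixed, compatibility θ_AC = θ_CB gives T_A·a = T_B·b, together with T_A + T_B = T₀.
T_A = T₀·b/(a+b) = 174000·1790/3750 = 83060 N·m; T_B = 90940 N·m.

83100 N·m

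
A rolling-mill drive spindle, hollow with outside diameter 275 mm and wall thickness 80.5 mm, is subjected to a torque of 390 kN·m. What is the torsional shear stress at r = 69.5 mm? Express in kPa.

J = π(d_o⁴ − d_i⁴)/32 = π(0.275⁴ − 0.114⁴)/32 = 5.449×10^-4 m⁴.
Shear stress varies linearly with radius: τ = T·r/J = 390000 × 0.0695 / 5.449×10^-4 = 4.974×10^7 Pa.

49700 kPa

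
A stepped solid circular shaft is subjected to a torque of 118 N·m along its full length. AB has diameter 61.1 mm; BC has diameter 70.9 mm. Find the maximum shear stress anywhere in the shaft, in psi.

Under the same torque, τ_max = 16T/(πd³) is largest where d is smallest — segment AB (d = 61.1 mm).
τ_max = 16·118.0/(π·(0.0611)³) = 2.635×10^6 Pa.

382 psi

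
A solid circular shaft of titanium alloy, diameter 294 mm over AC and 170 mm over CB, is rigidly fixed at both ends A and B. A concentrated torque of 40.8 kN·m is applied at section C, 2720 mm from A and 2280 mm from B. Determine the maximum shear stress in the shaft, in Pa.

7.21e6 Pa

Compatibility: T_A·a/J_AC = T_B·b/J_CB with T_A + T_B = T₀.
J_AC = 7.33×10^-4 m⁴, J_CB = 8.20×10^-5 m⁴, so T_A = T₀·(J_AC/a)/((J_AC/a)+(J_CB/b)) = 36000 N·m, T_B = 4801 N·m.
τ in each portion: τ_AC = 7.21×10^6 Pa, τ_CB = 4.98×10^6 Pa; maximum is in AC.
τ_max = T_AC·r/J = 36000·0.147/7.33×10^-4 = 7.215×10^6 Pa.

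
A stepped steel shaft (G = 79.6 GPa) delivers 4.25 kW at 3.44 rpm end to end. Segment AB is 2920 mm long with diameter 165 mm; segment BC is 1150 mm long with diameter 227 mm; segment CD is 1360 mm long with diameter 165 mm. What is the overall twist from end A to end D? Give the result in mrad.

9.37 mrad

ω = 2π·3.44/60 = 0.3602 rad/s, so T = P/ω = 4.25×10³ / 0.3602 = 11800 N·m.
J_AB = π(0.165)⁴/32 = 7.28×10^-5 m⁴; J_BC = π(0.227)⁴/32 = 2.61×10^-4 m⁴; J_CD = π(0.165)⁴/32 = 7.28×10^-5 m⁴.
θ = (T/G)·Σ L_i/J_i = (11800/79.6×10⁹)·(2.92/7.28×10^-5 + 1.15/2.61×10^-4 + 1.36/7.28×10^-5) = 9.371×10^-3 rad.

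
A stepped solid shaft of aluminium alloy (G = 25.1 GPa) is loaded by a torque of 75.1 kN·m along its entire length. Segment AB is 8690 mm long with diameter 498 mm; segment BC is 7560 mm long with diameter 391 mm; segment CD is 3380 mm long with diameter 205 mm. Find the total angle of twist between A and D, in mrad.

J_AB = π(0.498)⁴/32 = 6.04×10^-3 m⁴; J_BC = π(0.391)⁴/32 = 2.29×10^-3 m⁴; J_CD = π(0.205)⁴/32 = 1.73×10^-4 m⁴.
θ = (T/G)·Σ L_i/J_i = (75100/25.1×10⁹)·(8.69/6.04×10^-3 + 7.56/2.29×10^-3 + 3.38/1.73×10^-4) = 0.07249 rad.

72.5 mrad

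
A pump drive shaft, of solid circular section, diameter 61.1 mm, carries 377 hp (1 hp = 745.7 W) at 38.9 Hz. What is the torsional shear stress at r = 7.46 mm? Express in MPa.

6.27 MPa

ω = 2π·38.9 = 244.4 rad/s, so T = P/ω = 377×745.7 / 244.4 = 1150 N·m.
J = πd⁴/32 = π(0.0611)⁴/32 = 1.368×10^-6 m⁴.
Shear stress varies linearly with radius: τ = T·r/J = 1150 × 0.00746 / 1.368×10^-6 = 6.271×10^6 Pa.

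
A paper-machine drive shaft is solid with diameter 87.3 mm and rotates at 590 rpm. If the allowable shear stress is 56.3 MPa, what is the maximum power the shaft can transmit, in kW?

J = πd⁴/32 = π(0.0873)⁴/32 = 5.702×10^-6 m⁴.
T_max = τ_allow·J/r = 5.63×10^7 × 5.702×10^-6 / 0.0437 = 7355 N·m.
ω = 2π·590/60 = 61.78 rad/s, so P_max = T_max·ω = 4.544×10^5 W.

454 kW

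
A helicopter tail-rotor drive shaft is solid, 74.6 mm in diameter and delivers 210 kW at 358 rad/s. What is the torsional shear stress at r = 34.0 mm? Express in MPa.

ω = 358 rad/s, so T = P/ω = 210×10³ / 358.0 = 586.6 N·m.
J = πd⁴/32 = π(0.0746)⁴/32 = 3.041×10^-6 m⁴.
Shear stress varies linearly with radius: τ = T·r/J = 586.6 × 0.0340 / 3.041×10^-6 = 6.559×10^6 Pa.

6.56 MPa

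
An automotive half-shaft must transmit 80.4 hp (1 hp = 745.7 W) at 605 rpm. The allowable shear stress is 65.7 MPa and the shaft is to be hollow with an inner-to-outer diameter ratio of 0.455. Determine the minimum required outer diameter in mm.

42.5 mm

ω = 2π·605/60 = 63.36 rad/s, so T = P/ω = 80.4×745.7 / 63.36 = 946.3 N·m.
For a hollow shaft with d_i/d_o = 0.455: τ_max = 16T/(π d_o³ (1−k⁴)), so d_o = [16T/(π τ_allow (1−k⁴))]^(1/3) = [16·946.3/(π·6.57×10^7·0.9571)]^(1/3) = 0.04248 m.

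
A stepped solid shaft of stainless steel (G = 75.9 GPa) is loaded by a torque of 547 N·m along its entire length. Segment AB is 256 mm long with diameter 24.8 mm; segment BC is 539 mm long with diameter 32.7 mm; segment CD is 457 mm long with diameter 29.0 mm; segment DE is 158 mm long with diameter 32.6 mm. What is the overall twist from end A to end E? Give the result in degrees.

8.14°

J_AB = π(0.0248)⁴/32 = 3.71×10^-8 m⁴; J_BC = π(0.0327)⁴/32 = 1.12×10^-7 m⁴; J_CD = π(0.0290)⁴/32 = 6.94×10^-8 m⁴; J_DE = π(0.0326)⁴/32 = 1.11×10^-7 m⁴.
θ = (T/G)·Σ L_i/J_i = (547.0/75.9×10⁹)·(0.256/3.71×10^-8 + 0.539/1.12×10^-7 + 0.457/6.94×10^-8 + 0.158/1.11×10^-7) = 0.1420 rad.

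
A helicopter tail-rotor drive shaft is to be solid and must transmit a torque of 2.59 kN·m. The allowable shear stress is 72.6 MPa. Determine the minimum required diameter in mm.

56.6 mm

For a solid shaft τ_max = 16T/(πd³), so d = (16T/(π τ_allow))^(1/3) = (16·2590/(π·7.26×10^7))^(1/3) = 0.05664 m.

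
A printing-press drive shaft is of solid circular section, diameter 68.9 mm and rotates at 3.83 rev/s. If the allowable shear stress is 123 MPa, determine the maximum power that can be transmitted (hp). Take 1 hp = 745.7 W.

J = πd⁴/32 = π(0.0689)⁴/32 = 2.212×10^-6 m⁴.
T_max = τ_allow·J/r = 1.23×10^8 × 2.212×10^-6 / 0.0345 = 7899 N·m.
ω = 2π·3.83 = 24.06 rad/s, so P_max = T_max·ω = 1.901×10^5 W.

255 hp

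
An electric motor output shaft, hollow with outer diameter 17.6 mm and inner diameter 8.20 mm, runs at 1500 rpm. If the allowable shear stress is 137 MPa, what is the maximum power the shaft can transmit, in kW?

J = π(d_o⁴ − d_i⁴)/32 = π(0.0176⁴ − 0.00820⁴)/32 = 8.976×10^-9 m⁴.
T_max = τ_allow·J/r = 1.37×10^8 × 8.976×10^-9 / 0.00880 = 139.7 N·m.
ω = 2π·1500/60 = 157.1 rad/s, so P_max = T_max·ω = 2.195×10^4 W.

22.0 kW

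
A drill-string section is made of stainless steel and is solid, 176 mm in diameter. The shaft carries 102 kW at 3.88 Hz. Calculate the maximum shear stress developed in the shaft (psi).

ω = 2π·3.88 = 24.38 rad/s, so T = P/ω = 102×10³ / 24.38 = 4184 N·m.
J = πd⁴/32 = π(0.176)⁴/32 = 9.420×10^-5 m⁴.
τ_max = T·r/J = 4184 × 0.0880 / 9.420×10^-5 = 3.909×10^6 Pa.

567 psi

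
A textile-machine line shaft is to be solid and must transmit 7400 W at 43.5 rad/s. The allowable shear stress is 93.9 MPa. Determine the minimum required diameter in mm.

ω = 43.5 rad/s, so T = P/ω = 7400 / 43.50 = 170.1 N·m.
For a solid shaft τ_max = 16T/(πd³), so d = (16T/(π τ_allow))^(1/3) = (16·170.1/(π·9.39×10^7))^(1/3) = 0.02097 m.

21.0 mm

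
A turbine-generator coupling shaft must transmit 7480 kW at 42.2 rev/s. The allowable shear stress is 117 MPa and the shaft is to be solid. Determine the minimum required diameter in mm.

ω = 2π·42.2 = 265.2 rad/s, so T = P/ω = 7480×10³ / 265.2 = 28210 N·m.
For a solid shaft τ_max = 16T/(πd³), so d = (16T/(π τ_allow))^(1/3) = (16·28210/(π·1.17×10^8))^(1/3) = 0.1071 m.

107 mm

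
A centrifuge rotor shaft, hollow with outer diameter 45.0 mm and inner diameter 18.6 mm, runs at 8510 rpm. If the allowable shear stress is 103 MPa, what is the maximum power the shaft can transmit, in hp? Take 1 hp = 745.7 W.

2140 hp

J = π(d_o⁴ − d_i⁴)/32 = π(0.0450⁴ − 0.0186⁴)/32 = 3.908×10^-7 m⁴.
T_max = τ_allow·J/r = 1.03×10^8 × 3.908×10^-7 / 0.0225 = 1789 N·m.
ω = 2π·8510/60 = 891.2 rad/s, so P_max = T_max·ω = 1.594×10^6 W.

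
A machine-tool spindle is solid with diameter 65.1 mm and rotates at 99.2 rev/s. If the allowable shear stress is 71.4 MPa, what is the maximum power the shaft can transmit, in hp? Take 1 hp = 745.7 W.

J = πd⁴/32 = π(0.0651)⁴/32 = 1.763×10^-6 m⁴.
T_max = τ_allow·J/r = 7.14×10^7 × 1.763×10^-6 / 0.0325 = 3868 N·m.
ω = 2π·99.2 = 623.3 rad/s, so P_max = T_max·ω = 2.411×10^6 W.

3230 hp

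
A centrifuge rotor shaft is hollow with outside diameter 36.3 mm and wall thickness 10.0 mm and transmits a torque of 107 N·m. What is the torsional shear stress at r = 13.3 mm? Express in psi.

J = π(d_o⁴ − d_i⁴)/32 = π(0.0363⁴ − 0.0163⁴)/32 = 1.635×10^-7 m⁴.
Shear stress varies linearly with radius: τ = T·r/J = 107.0 × 0.0133 / 1.635×10^-7 = 8.702×10^6 Pa.

1260 psi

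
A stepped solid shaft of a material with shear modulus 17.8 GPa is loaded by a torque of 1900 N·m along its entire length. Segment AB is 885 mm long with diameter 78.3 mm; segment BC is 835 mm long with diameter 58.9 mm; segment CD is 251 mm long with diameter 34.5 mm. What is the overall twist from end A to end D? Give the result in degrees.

16.8°

J_AB = π(0.0783)⁴/32 = 3.69×10^-6 m⁴; J_BC = π(0.0589)⁴/32 = 1.18×10^-6 m⁴; J_CD = π(0.0345)⁴/32 = 1.39×10^-7 m⁴.
θ = (T/G)·Σ L_i/J_i = (1900/17.8×10⁹)·(0.885/3.69×10^-6 + 0.835/1.18×10^-6 + 0.251/1.39×10^-7) = 0.2937 rad.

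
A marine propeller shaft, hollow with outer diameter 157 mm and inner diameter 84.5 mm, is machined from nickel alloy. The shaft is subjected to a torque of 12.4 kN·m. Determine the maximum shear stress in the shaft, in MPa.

17.8 MPa

J = π(d_o⁴ − d_i⁴)/32 = π(0.157⁴ − 0.0845⁴)/32 = 5.464×10^-5 m⁴.
τ_max = T·r/J = 12400 × 0.0785 / 5.464×10^-5 = 1.781×10^7 Pa.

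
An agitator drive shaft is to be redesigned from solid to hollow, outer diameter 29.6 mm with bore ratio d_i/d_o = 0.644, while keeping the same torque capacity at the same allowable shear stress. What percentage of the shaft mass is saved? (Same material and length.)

33.6 %

Equal τ_max and T ⇒ the solid shaft needs d_s³ = d_o³(1−k⁴), so d_s = 29.6·(1−0.644⁴)^(1/3) = 27.80 mm.
Area ratio A_h/A_s = d_o²(1−k²)/d_s² = (1−k²)/(1−k⁴)^(2/3) = 0.6637.
Mass saving = 1 − 0.6637 = 33.6 %.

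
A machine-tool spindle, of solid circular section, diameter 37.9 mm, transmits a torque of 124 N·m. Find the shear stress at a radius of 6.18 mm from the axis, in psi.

549 psi

J = πd⁴/32 = π(0.0379)⁴/32 = 2.026×10^-7 m⁴.
Shear stress varies linearly with radius: τ = T·r/J = 124.0 × 0.00618 / 2.026×10^-7 = 3.783×10^6 Pa.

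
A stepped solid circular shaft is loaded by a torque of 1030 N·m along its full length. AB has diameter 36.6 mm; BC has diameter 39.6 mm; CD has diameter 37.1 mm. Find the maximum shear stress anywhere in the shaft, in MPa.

Under the same torque, τ_max = 16T/(πd³) is largest where d is smallest — segment AB (d = 36.6 mm).
τ_max = 16·1030/(π·(0.0366)³) = 1.070×10^8 Pa.

107 MPa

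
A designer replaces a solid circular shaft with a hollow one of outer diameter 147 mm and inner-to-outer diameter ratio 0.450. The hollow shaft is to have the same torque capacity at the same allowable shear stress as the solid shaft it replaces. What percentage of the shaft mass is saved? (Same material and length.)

18.0 %

Equal τ_max and T ⇒ the solid shaft needs d_s³ = d_o³(1−k⁴), so d_s = 147·(1−0.450⁴)^(1/3) = 145.0 mm.
Area ratio A_h/A_s = d_o²(1−k²)/d_s² = (1−k²)/(1−k⁴)^(2/3) = 0.8201.
Mass saving = 1 − 0.8201 = 18.0 %.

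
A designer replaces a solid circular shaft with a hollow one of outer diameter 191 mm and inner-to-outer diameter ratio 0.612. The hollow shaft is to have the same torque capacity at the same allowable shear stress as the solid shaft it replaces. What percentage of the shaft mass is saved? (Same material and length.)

30.8 %

Equal τ_max and T ⇒ the solid shaft needs d_s³ = d_o³(1−k⁴), so d_s = 191·(1−0.612⁴)^(1/3) = 181.6 mm.
Area ratio A_h/A_s = d_o²(1−k²)/d_s² = (1−k²)/(1−k⁴)^(2/3) = 0.6918.
Mass saving = 1 − 0.6918 = 30.8 %.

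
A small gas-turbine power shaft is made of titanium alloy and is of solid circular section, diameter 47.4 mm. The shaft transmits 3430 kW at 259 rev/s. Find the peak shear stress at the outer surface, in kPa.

ω = 2π·259 = 1627 rad/s, so T = P/ω = 3430×10³ / 1627 = 2108 N·m.
J = πd⁴/32 = π(0.0474)⁴/32 = 4.956×10^-7 m⁴.
τ_max = T·r/J = 2108 × 0.0237 / 4.956×10^-7 = 1.008×10^8 Pa.

101000 kPa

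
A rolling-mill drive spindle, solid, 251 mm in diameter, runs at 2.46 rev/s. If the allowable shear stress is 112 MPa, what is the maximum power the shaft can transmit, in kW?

J = πd⁴/32 = π(0.251)⁴/32 = 3.897×10^-4 m⁴.
T_max = τ_allow·J/r = 1.12×10^8 × 3.897×10^-4 / 0.126 = 347800 N·m.
ω = 2π·2.46 = 15.46 rad/s, so P_max = T_max·ω = 5.375×10^6 W.

5380 kW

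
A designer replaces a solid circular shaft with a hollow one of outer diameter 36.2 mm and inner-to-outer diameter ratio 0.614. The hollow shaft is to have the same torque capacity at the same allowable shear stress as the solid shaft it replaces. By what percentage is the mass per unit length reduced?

Equal τ_max and T ⇒ the solid shaft needs d_s³ = d_o³(1−k⁴), so d_s = 36.2·(1−0.614⁴)^(1/3) = 34.40 mm.
Area ratio A_h/A_s = d_o²(1−k²)/d_s² = (1−k²)/(1−k⁴)^(2/3) = 0.6900.
Mass saving = 1 − 0.6900 = 31.0 %.

31.0 %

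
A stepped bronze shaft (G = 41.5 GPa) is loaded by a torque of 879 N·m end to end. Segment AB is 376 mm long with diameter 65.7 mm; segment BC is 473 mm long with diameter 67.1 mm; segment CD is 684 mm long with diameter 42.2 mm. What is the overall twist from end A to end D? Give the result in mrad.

55.9 mrad

J_AB = π(0.0657)⁴/32 = 1.83×10^-6 m⁴; J_BC = π(0.0671)⁴/32 = 1.99×10^-6 m⁴; J_CD = π(0.0422)⁴/32 = 3.11×10^-7 m⁴.
θ = (T/G)·Σ L_i/J_i = (879.0/41.5×10⁹)·(0.376/1.83×10^-6 + 0.473/1.99×10^-6 + 0.684/3.11×10^-7) = 0.05592 rad.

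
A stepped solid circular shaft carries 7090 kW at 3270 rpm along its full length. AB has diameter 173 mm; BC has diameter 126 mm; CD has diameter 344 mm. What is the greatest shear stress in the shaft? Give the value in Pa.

5.27e7 Pa

ω = 2π·3270/60 = 342.4 rad/s, so T = P/ω = 7090×10³ / 342.4 = 20700 N·m.
Under the same torque, τ_max = 16T/(πd³) is largest where d is smallest — segment BC (d = 126 mm).
τ_max = 16·20700/(π·(0.126)³) = 5.271×10^7 Pa.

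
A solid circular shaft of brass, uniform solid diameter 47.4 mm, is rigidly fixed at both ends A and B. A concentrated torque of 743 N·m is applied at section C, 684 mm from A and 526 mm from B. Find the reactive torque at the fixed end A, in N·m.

323 N·m

With uniform GJ and both ends fixed, compatibility θ_AC = θ_CB gives T_A·a = T_B·b, together with T_A + T_B = T₀.
T_A = T₀·b/(a+b) = 743.0·526/1210 = 323.0 N·m; T_B = 420.0 N·m.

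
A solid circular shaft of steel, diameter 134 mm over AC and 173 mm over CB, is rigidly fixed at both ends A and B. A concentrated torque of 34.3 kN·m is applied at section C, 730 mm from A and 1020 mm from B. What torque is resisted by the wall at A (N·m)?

Compatibility: T_A·a/J_AC = T_B·b/J_CB with T_A + T_B = T₀.
J_AC = 3.17×10^-5 m⁴, J_CB = 8.79×10^-5 m⁴, so T_A = T₀·(J_AC/a)/((J_AC/a)+(J_CB/b)) = 11480 N·m, T_B = 22820 N·m.

11500 N·m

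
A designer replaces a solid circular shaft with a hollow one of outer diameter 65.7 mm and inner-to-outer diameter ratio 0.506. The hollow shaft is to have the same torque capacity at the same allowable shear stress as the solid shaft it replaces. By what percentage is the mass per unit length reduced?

22.2 %

Equal τ_max and T ⇒ the solid shaft needs d_s³ = d_o³(1−k⁴), so d_s = 65.7·(1−0.506⁴)^(1/3) = 64.23 mm.
Area ratio A_h/A_s = d_o²(1−k²)/d_s² = (1−k²)/(1−k⁴)^(2/3) = 0.7784.
Mass saving = 1 − 0.7784 = 22.2 %.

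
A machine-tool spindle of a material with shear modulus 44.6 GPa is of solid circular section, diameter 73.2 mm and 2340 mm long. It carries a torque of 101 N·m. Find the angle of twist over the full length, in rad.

0.00188 rad

J = πd⁴/32 = π(0.0732)⁴/32 = 2.819×10^-6 m⁴.
θ = T·L/(G·J) = 101.0 × 2.34 / (44.6×10⁹ × 2.819×10^-6) = 1.880×10^-3 rad.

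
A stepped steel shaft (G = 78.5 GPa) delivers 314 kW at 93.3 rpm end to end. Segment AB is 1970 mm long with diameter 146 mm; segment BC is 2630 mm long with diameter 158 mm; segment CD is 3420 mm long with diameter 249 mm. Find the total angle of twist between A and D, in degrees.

2.26°

ω = 2π·93.3/60 = 9.770 rad/s, so T = P/ω = 314×10³ / 9.770 = 32140 N·m.
J_AB = π(0.146)⁴/32 = 4.46×10^-5 m⁴; J_BC = π(0.158)⁴/32 = 6.12×10^-5 m⁴; J_CD = π(0.249)⁴/32 = 3.77×10^-4 m⁴.
θ = (T/G)·Σ L_i/J_i = (32140/78.5×10⁹)·(1.97/4.46×10^-5 + 2.63/6.12×10^-5 + 3.42/3.77×10^-4) = 0.03939 rad.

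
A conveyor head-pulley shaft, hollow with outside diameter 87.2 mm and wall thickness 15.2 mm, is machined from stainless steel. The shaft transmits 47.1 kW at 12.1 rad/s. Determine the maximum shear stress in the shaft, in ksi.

ω = 12.1 rad/s, so T = P/ω = 47.1×10³ / 12.10 = 3893 N·m.
J = π(d_o⁴ − d_i⁴)/32 = π(0.0872⁴ − 0.0568⁴)/32 = 4.654×10^-6 m⁴.
τ_max = T·r/J = 3893 × 0.0436 / 4.654×10^-6 = 3.646×10^7 Pa.

5.29 ksi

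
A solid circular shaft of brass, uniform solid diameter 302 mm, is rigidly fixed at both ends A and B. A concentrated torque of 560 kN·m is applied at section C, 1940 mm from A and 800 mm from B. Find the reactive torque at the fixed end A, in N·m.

164000 N·m

With uniform GJ and both ends fixed, compatibility θ_AC = θ_CB gives T_A·a = T_B·b, together with T_A + T_B = T₀.
T_A = T₀·b/(a+b) = 560000·800/2740 = 163500 N·m; T_B = 396500 N·m.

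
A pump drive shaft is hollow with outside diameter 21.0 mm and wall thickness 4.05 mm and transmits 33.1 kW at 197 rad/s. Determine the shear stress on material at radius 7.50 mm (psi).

11200 psi

ω = 197 rad/s, so T = P/ω = 33.1×10³ / 197.0 = 168.0 N·m.
J = π(d_o⁴ − d_i⁴)/32 = π(0.0210⁴ − 0.0129⁴)/32 = 1.637×10^-8 m⁴.
Shear stress varies linearly with radius: τ = T·r/J = 168.0 × 0.00750 / 1.637×10^-8 = 7.696×10^7 Pa.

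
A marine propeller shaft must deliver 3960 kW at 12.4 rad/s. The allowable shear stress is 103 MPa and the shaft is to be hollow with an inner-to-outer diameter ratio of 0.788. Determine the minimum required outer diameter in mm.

295 mm

ω = 12.4 rad/s, so T = P/ω = 3960×10³ / 12.40 = 319400 N·m.
For a hollow shaft with d_i/d_o = 0.788: τ_max = 16T/(π d_o³ (1−k⁴)), so d_o = [16T/(π τ_allow (1−k⁴))]^(1/3) = [16·319400/(π·1.03×10^8·0.6144)]^(1/3) = 0.2951 m.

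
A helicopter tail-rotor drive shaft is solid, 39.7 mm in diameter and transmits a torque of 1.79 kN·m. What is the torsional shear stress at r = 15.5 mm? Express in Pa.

J = πd⁴/32 = π(0.0397)⁴/32 = 2.439×10^-7 m⁴.
Shear stress varies linearly with radius: τ = T·r/J = 1790 × 0.0155 / 2.439×10^-7 = 1.138×10^8 Pa.

1.14e8 Pa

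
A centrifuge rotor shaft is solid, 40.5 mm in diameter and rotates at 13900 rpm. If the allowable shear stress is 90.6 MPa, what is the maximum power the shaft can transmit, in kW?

1720 kW

J = πd⁴/32 = π(0.0405)⁴/32 = 2.641×10^-7 m⁴.
T_max = τ_allow·J/r = 9.06×10^7 × 2.641×10^-7 / 0.0203 = 1182 N·m.
ω = 2π·13900/60 = 1456 rad/s, so P_max = T_max·ω = 1.720×10^6 W.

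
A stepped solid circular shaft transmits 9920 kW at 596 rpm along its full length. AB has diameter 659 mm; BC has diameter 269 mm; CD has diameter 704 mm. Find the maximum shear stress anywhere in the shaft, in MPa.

41.6 MPa

ω = 2π·596/60 = 62.41 rad/s, so T = P/ω = 9920×10³ / 62.41 = 158900 N·m.
Under the same torque, τ_max = 16T/(πd³) is largest where d is smallest — segment BC (d = 269 mm).
τ_max = 16·158900/(π·(0.269)³) = 4.159×10^7 Pa.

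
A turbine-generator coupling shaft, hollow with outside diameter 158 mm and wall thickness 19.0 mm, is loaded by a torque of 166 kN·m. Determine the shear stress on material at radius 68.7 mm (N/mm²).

279 N/mm²

J = π(d_o⁴ − d_i⁴)/32 = π(0.158⁴ − 0.120⁴)/32 = 4.083×10^-5 m⁴.
Shear stress varies linearly with radius: τ = T·r/J = 166000 × 0.0687 / 4.083×10^-5 = 2.793×10^8 Pa.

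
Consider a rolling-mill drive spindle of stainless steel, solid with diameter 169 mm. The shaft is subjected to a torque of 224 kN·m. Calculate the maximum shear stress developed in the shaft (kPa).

236000 kPa

J = πd⁴/32 = π(0.169)⁴/32 = 8.008×10^-5 m⁴.
τ_max = T·r/J = 224000 × 0.0845 / 8.008×10^-5 = 2.364×10^8 Pa.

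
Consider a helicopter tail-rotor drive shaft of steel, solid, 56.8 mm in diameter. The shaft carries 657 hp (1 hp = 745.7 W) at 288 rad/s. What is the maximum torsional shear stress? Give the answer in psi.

6860 psi

ω = 288 rad/s, so T = P/ω = 657×745.7 / 288.0 = 1701 N·m.
J = πd⁴/32 = π(0.0568)⁴/32 = 1.022×10^-6 m⁴.
τ_max = T·r/J = 1701 × 0.0284 / 1.022×10^-6 = 4.728×10^7 Pa.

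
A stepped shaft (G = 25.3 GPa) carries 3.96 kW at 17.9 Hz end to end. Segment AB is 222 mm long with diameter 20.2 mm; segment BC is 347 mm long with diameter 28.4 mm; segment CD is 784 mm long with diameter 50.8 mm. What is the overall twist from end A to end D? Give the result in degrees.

1.61°

ω = 2π·17.9 = 112.5 rad/s, so T = P/ω = 3.96×10³ / 112.5 = 35.21 N·m.
J_AB = π(0.0202)⁴/32 = 1.63×10^-8 m⁴; J_BC = π(0.0284)⁴/32 = 6.39×10^-8 m⁴; J_CD = π(0.0508)⁴/32 = 6.54×10^-7 m⁴.
θ = (T/G)·Σ L_i/J_i = (35.21/25.3×10⁹)·(0.222/1.63×10^-8 + 0.347/6.39×10^-8 + 0.784/6.54×10^-7) = 0.02813 rad.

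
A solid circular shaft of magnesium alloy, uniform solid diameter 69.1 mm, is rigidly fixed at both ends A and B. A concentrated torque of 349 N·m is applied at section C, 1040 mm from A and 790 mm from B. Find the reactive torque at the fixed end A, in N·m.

With uniform GJ and both ends fixed, compatibility θ_AC = θ_CB gives T_A·a = T_B·b, together with T_A + T_B = T₀.
T_A = T₀·b/(a+b) = 349.0·790/1830 = 150.7 N·m; T_B = 198.3 N·m.

151 N·m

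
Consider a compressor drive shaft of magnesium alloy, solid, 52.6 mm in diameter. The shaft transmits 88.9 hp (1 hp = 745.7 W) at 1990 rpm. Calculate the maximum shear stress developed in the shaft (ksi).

ω = 2π·1990/60 = 208.4 rad/s, so T = P/ω = 88.9×745.7 / 208.4 = 318.1 N·m.
J = πd⁴/32 = π(0.0526)⁴/32 = 7.515×10^-7 m⁴.
τ_max = T·r/J = 318.1 × 0.0263 / 7.515×10^-7 = 1.113×10^7 Pa.

1.61 ksi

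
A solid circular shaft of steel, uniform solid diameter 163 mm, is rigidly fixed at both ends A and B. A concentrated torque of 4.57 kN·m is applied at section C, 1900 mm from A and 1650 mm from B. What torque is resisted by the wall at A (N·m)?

With uniform GJ and both ends fixed, compatibility θ_AC = θ_CB gives T_A·a = T_B·b, together with T_A + T_B = T₀.
T_A = T₀·b/(a+b) = 4570·1650/3550 = 2124 N·m; T_B = 2446 N·m.

2120 N·m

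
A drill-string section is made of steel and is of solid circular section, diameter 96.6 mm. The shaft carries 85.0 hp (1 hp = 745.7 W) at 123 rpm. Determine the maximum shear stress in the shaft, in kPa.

27800 kPa

ω = 2π·123/60 = 12.88 rad/s, so T = P/ω = 85.0×745.7 / 12.88 = 4921 N·m.
J = πd⁴/32 = π(0.0966)⁴/32 = 8.549×10^-6 m⁴.
τ_max = T·r/J = 4921 × 0.0483 / 8.549×10^-6 = 2.780×10^7 Pa.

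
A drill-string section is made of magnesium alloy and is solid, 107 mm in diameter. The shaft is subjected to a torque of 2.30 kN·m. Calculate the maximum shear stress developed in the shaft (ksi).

J = πd⁴/32 = π(0.107)⁴/32 = 1.287×10^-5 m⁴.
τ_max = T·r/J = 2300 × 0.0535 / 1.287×10^-5 = 9.562×10^6 Pa.

1.39 ksi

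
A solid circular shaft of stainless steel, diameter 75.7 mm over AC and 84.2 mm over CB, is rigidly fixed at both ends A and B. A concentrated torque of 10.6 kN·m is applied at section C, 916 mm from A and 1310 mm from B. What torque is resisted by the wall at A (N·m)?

5120 N·m

Compatibility: T_A·a/J_AC = T_B·b/J_CB with T_A + T_B = T₀.
J_AC = 3.22×10^-6 m⁴, J_CB = 4.93×10^-6 m⁴, so T_A = T₀·(J_AC/a)/((J_AC/a)+(J_CB/b)) = 5120 N·m, T_B = 5480 N·m.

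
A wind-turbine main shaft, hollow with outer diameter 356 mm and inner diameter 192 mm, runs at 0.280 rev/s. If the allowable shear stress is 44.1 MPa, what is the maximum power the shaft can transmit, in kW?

629 kW

J = π(d_o⁴ − d_i⁴)/32 = π(0.356⁴ − 0.192⁴)/32 = 1.443×10^-3 m⁴.
T_max = τ_allow·J/r = 4.41×10^7 × 1.443×10^-3 / 0.178 = 357600 N·m.
ω = 2π·0.280 = 1.759 rad/s, so P_max = T_max·ω = 6.292×10^5 W.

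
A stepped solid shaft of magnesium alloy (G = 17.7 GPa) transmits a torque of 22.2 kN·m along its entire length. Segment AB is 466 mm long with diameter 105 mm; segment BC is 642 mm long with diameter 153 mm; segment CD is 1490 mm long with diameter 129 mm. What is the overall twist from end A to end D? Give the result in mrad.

133 mrad

J_AB = π(0.105)⁴/32 = 1.19×10^-5 m⁴; J_BC = π(0.153)⁴/32 = 5.38×10^-5 m⁴; J_CD = π(0.129)⁴/32 = 2.72×10^-5 m⁴.
θ = (T/G)·Σ L_i/J_i = (22200/17.7×10⁹)·(0.466/1.19×10^-5 + 0.642/5.38×10^-5 + 1.49/2.72×10^-5) = 0.1327 rad.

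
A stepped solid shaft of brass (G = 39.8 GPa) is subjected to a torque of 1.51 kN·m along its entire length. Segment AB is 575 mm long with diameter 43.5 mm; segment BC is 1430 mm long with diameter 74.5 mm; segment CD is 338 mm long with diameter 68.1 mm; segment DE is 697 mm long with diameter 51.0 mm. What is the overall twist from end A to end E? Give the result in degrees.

J_AB = π(0.0435)⁴/32 = 3.52×10^-7 m⁴; J_BC = π(0.0745)⁴/32 = 3.02×10^-6 m⁴; J_CD = π(0.0681)⁴/32 = 2.11×10^-6 m⁴; J_DE = π(0.0510)⁴/32 = 6.64×10^-7 m⁴.
θ = (T/G)·Σ L_i/J_i = (1510/39.8×10⁹)·(0.575/3.52×10^-7 + 1.43/3.02×10^-6 + 0.338/2.11×10^-6 + 0.697/6.64×10^-7) = 0.1259 rad.

7.21°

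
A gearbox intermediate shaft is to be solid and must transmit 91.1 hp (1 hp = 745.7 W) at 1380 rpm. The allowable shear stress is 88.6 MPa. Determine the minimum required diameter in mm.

ω = 2π·1380/60 = 144.5 rad/s, so T = P/ω = 91.1×745.7 / 144.5 = 470.1 N·m.
For a solid shaft τ_max = 16T/(πd³), so d = (16T/(π τ_allow))^(1/3) = (16·470.1/(π·8.86×10^7))^(1/3) = 0.03001 m.

30.0 mm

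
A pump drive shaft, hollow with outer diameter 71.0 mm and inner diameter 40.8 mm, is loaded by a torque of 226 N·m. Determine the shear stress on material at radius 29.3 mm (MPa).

2.98 MPa

J = π(d_o⁴ − d_i⁴)/32 = π(0.0710⁴ − 0.0408⁴)/32 = 2.223×10^-6 m⁴.
Shear stress varies linearly with radius: τ = T·r/J = 226.0 × 0.0293 / 2.223×10^-6 = 2.979×10^6 Pa.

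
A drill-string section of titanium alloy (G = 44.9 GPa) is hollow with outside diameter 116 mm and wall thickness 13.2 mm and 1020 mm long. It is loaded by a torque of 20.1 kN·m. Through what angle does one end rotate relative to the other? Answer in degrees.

J = π(d_o⁴ − d_i⁴)/32 = π(0.116⁴ − 0.0896⁴)/32 = 1.145×10^-5 m⁴.
θ = T·L/(G·J) = 20100 × 1.02 / (44.9×10⁹ × 1.145×10^-5) = 0.03988 rad.

2.29°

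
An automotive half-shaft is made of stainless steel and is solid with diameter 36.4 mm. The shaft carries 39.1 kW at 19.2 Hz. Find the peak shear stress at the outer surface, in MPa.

ω = 2π·19.2 = 120.6 rad/s, so T = P/ω = 39.1×10³ / 120.6 = 324.1 N·m.
J = πd⁴/32 = π(0.0364)⁴/32 = 1.723×10^-7 m⁴.
τ_max = T·r/J = 324.1 × 0.0182 / 1.723×10^-7 = 3.423×10^7 Pa.

34.2 MPa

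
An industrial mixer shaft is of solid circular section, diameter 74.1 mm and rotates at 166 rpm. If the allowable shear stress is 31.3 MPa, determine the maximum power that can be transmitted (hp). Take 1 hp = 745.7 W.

J = πd⁴/32 = π(0.0741)⁴/32 = 2.960×10^-6 m⁴.
T_max = τ_allow·J/r = 3.13×10^7 × 2.960×10^-6 / 0.0370 = 2501 N·m.
ω = 2π·166/60 = 17.38 rad/s, so P_max = T_max·ω = 4.347×10^4 W.

58.3 hp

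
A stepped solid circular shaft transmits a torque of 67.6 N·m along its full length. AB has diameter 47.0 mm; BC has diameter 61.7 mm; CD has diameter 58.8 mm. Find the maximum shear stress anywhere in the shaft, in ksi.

Under the same torque, τ_max = 16T/(πd³) is largest where d is smallest — segment AB (d = 47.0 mm).
τ_max = 16·67.60/(π·(0.0470)³) = 3.316×10^6 Pa.

0.481 ksi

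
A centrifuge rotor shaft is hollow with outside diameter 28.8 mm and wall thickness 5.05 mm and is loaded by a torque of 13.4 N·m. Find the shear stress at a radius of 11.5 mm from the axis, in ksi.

0.402 ksi

J = π(d_o⁴ − d_i⁴)/32 = π(0.0288⁴ − 0.0187⁴)/32 = 5.554×10^-8 m⁴.
Shear stress varies linearly with radius: τ = T·r/J = 13.40 × 0.0115 / 5.554×10^-8 = 2.775×10^6 Pa.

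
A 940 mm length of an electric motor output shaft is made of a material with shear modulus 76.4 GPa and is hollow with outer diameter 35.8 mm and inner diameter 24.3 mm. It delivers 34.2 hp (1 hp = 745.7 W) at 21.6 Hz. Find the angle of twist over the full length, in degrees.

ω = 2π·21.6 = 135.7 rad/s, so T = P/ω = 34.2×745.7 / 135.7 = 187.9 N·m.
J = π(d_o⁴ − d_i⁴)/32 = π(0.0358⁴ − 0.0243⁴)/32 = 1.270×10^-7 m⁴.
θ = T·L/(G·J) = 187.9 × 0.940 / (76.4×10⁹ × 1.270×10^-7) = 0.01820 rad.

1.04°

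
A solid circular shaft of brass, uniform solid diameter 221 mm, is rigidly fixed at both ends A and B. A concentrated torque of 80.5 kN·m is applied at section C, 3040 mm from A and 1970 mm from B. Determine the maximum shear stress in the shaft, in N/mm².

23.0 N/mm²

With uniform GJ and both ends fixed, compatibility θ_AC = θ_CB gives T_A·a = T_B·b, together with T_A + T_B = T₀.
T_A = T₀·b/(a+b) = 80500·1970/5010 = 31650 N·m; T_B = 48850 N·m.
τ in each portion: τ_AC = 1.49×10^7 Pa, τ_CB = 2.30×10^7 Pa; maximum is in CB.
τ_max = T_CB·r/J = 48850·0.111/2.34×10^-4 = 2.305×10^7 Pa.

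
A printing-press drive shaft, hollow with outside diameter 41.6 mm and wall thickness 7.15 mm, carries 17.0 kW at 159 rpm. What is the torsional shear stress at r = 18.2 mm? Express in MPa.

77.6 MPa

ω = 2π·159/60 = 16.65 rad/s, so T = P/ω = 17.0×10³ / 16.65 = 1021 N·m.
J = π(d_o⁴ − d_i⁴)/32 = π(0.0416⁴ − 0.0273⁴)/32 = 2.395×10^-7 m⁴.
Shear stress varies linearly with radius: τ = T·r/J = 1021 × 0.0182 / 2.395×10^-7 = 7.759×10^7 Pa.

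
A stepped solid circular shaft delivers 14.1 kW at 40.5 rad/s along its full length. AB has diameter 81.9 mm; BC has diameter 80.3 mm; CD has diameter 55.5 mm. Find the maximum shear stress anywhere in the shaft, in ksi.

1.50 ksi

ω = 40.5 rad/s, so T = P/ω = 14.1×10³ / 40.50 = 348.1 N·m.
Under the same torque, τ_max = 16T/(πd³) is largest where d is smallest — segment CD (d = 55.5 mm).
τ_max = 16·348.1/(π·(0.0555)³) = 1.037×10^7 Pa.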